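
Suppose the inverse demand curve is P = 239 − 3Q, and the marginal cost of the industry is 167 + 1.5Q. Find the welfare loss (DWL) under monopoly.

Competitive equilibrium sets price equal to marginal cost: 239 − 3Q = 167 + 1.5Q, so Q = 16 and P = 191.
Monopoly sets MR = MC: 239 − 6Q = 167 + 1.5Q ⇒ Q = 9.6, P = 239 − 3·9.6 = 210.2.
CS = ½·(239 − 191)·16 = 384; PS = (191·16 − 167·16 − ½·1.5·16²) = 192; TS = 576.
CS = ½·(239 − 210.2)·9.6 = 138.24; PS = (210.2·9.6 − 167·9.6 − ½·1.5·9.6²) = 345.6; TS = 483.84.
DWL = 576 − 483.84 = 92.16.

DWL = 92.16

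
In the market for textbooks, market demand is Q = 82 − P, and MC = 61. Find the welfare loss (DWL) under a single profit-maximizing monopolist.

DWL = 55.125

Inverting demand: P = 82 − Q.
Competitive firms price at marginal cost: P = 61, giving Q = 21.
Monopoly sets MR = MC: 82 − 2Q = 61 ⇒ Q = 10.5, P = 82 − 10.5 = 71.5.
DWL is the triangle between Q = 10.5 and Q = 21: ½·(21 − 10.5)·(71.5 − 61) = 55.125.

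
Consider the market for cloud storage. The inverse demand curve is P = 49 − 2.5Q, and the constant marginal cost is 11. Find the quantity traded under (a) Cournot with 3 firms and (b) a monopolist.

In a 3-firm Cournot equilibrium, symmetry and the first-order condition give q = (49 − 11)/(10) = 3.8. So Q = 11.4 and P = 20.5.
Monopoly sets MR = MC: 49 − 5Q = 11 ⇒ Q = 7.6, P = 49 − 2.5·7.6 = 30.

Cournot: Q = 11.4; Monopoly: Q = 7.6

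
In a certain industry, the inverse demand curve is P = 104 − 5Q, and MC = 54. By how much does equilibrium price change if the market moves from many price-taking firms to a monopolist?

Perfect competition: P = MC = 54, so 104 − 5Q = 54 and Q = 10.
Monopoly sets MR = MC: 104 − 10Q = 54 ⇒ Q = 5, P = 104 − 5·5 = 79.
Change in equilibrium price: 79 − 54 = 25.

Equilibrium price rises by 25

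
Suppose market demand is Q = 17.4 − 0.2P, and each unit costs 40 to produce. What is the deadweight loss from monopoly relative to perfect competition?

Inverting demand: P = 87 − 5Q.
Perfect competition: P = MC = 40, so 87 − 5Q = 40 and Q = 9.4.
The monopolist equates marginal revenue to marginal cost: 87 − 10Q = 40, so Q = 4.7. From demand, P = 63.5.
DWL is the triangle between Q = 4.7 and Q = 9.4: ½·(9.4 − 4.7)·(63.5 − 40) = 55.225.

DWL = 55.225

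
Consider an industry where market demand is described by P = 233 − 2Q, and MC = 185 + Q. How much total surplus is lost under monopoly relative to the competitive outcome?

DWL = 61.44

Under competition P = MC: 233 − 2Q = 185 + Q ⇒ Q = 16, P = 201.
The monopolist equates marginal revenue to marginal cost: 233 − 4Q = 185 + Q, so Q = 9.6. From demand, P = 213.8.
CS = ½·(233 − 201)·16 = 256; PS = (201·16 − 185·16 − ½·1·16²) = 128; TS = 384.
CS = ½·(233 − 213.8)·9.6 = 92.16; PS = (213.8·9.6 − 185·9.6 − ½·1·9.6²) = 230.4; TS = 322.56.
DWL = 384 − 322.56 = 61.44.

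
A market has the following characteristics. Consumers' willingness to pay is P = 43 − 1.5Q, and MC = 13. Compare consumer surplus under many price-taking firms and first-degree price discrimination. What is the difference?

Under competition P = MC = 13, so Q = (43 − 13)/1.5 = 20.
CS = ½·(43 − 13)·20 = 300.
Under first-degree price discrimination the firm charges each unit its demand price and produces up to where P = MC, i.e. Q = 20. Consumer surplus is zero; producer surplus equals total surplus.
CS = 0.
Change in consumer surplus: 0 − 300 = −300.

CS falls by 300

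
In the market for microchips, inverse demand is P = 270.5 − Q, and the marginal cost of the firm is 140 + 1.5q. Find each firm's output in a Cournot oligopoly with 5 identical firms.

q_i = 17.4

Cournot with 5 identical firms: the symmetric best-response condition is 270.5 − 6q = 140 + 1.5q. Each firm produces q = 17.4, total output Q = 87, price P = 183.5.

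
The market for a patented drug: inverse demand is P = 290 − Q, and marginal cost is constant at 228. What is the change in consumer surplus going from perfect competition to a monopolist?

CS falls by 1441.5

Competitive firms price at marginal cost: P = 228, giving Q = 62.
CS = ½·(290 − 228)·62 = 1922.
A monopolist chooses Q where MR = MC. MR = 290 − 2Q; setting this equal to 228 gives Q = 31 and P = 259.
CS = ½·(290 − 259)·31 = 480.5.
Change in consumer surplus: 480.5 − 1922 = −1441.5.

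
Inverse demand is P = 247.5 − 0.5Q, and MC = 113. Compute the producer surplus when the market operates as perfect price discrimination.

A perfectly discriminating monopolist sells every unit with P(Q) ≥ MC(Q), so output equals the competitive quantity Q = 269. Each buyer pays their reservation price, so CS = 0 and the firm captures all surplus.
PS = ½·(247.5 − 113)·269 = 18090.25.

PS = 18090.25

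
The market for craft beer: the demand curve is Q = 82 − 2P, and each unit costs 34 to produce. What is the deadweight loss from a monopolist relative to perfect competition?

Inverting demand: P = 41 − 0.5Q.
Perfect competition: P = MC = 34, so 41 − 0.5Q = 34 and Q = 14.
A monopolist chooses Q where MR = MC. MR = 41 − Q; setting this equal to 34 gives Q = 7 and P = 37.5.
DWL is the triangle between Q = 7 and Q = 14: ½·(14 − 7)·(37.5 − 34) = 12.25.

DWL = 12.25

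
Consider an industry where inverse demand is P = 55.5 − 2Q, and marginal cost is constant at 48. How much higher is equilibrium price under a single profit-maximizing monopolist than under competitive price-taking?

P rises by 3.75

Under competition P = MC = 48, so Q = (55.5 − 48)/2 = 3.75.
Monopoly sets MR = MC: 55.5 − 4Q = 48 ⇒ Q = 1.875, P = 55.5 − 2·1.875 = 51.75.
Change in equilibrium price: 51.75 − 48 = 3.75.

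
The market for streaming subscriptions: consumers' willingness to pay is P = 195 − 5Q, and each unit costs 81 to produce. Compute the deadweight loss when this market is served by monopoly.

DWL = 324.9

Under competition P = MC = 81, so Q = (195 − 81)/5 = 22.8.
Monopoly sets MR = MC: 195 − 10Q = 81 ⇒ Q = 11.4, P = 195 − 5·11.4 = 138.
DWL is the triangle between Q = 11.4 and Q = 22.8: ½·(22.8 − 11.4)·(138 − 81) = 324.9.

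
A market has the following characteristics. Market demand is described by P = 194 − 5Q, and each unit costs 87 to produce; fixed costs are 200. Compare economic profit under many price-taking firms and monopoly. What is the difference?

Competitive firms price at marginal cost: P = 87, giving Q = 21.4.
Profit = (87 − 87)·21.4 − 200 = −200.
A monopolist chooses Q where MR = MC. MR = 194 − 10Q; setting this equal to 87 gives Q = 10.7 and P = 140.5.
Profit = (140.5 − 87)·10.7 − 200 = 372.45.
Change in economic profit: 372.45 − −200 = 572.45.

Economic profit rises by 572.45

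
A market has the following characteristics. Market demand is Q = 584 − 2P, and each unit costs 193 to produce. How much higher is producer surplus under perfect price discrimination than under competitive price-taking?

Inverting demand: P = 292 − 0.5Q.
Under competition P = MC = 193, so Q = (292 − 193)/0.5 = 198.
PS = (193 − 193)·198 = 0.
Under first-degree price discrimination the firm charges each unit its demand price and produces up to where P = MC, i.e. Q = 198. Consumer surplus is zero; producer surplus equals total surplus.
PS = ½·(292 − 193)·198 = 9801.
Change in producer surplus: 9801 − 0 = 9801.

Producer surplus rises by 9801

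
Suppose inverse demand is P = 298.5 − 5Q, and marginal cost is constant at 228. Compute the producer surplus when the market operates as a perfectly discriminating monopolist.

Under first-degree price discrimination the firm charges each unit its demand price and produces up to where P = MC, i.e. Q = 14.1. Consumer surplus is zero; producer surplus equals total surplus.
PS = ½·(298.5 − 228)·14.1 = 497.025.

PS = 497.025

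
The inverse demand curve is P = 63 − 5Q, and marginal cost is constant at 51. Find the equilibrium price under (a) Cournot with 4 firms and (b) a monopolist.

In a 4-firm Cournot equilibrium, symmetry and the first-order condition give q = (63 − 51)/(25) = 0.48. So Q = 1.92 and P = 53.4.
A monopolist chooses Q where MR = MC. MR = 63 − 10Q; setting this equal to 51 gives Q = 1.2 and P = 57.

Cournot: P = 53.4; Monopoly: P = 57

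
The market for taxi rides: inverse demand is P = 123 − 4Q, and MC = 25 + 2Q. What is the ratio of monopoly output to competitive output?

A monopolist chooses Q where MR = MC. MR = 123 − 8Q; setting this equal to 25 + 2Q gives Q = 9.8 and P = 83.8.
Competitive equilibrium sets price equal to marginal cost: 123 − 4Q = 25 + 2Q, so Q = 49/3 and P = 173/3.
Ratio Q_m/Q_c = 9.8/(49/3) = 0.6.

Q_m/Q_c = 0.6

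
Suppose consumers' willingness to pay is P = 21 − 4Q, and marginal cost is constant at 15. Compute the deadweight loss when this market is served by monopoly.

Competitive firms price at marginal cost: P = 15, giving Q = 1.5.
The monopolist equates marginal revenue to marginal cost: 21 − 8Q = 15, so Q = 0.75. From demand, P = 18.
DWL is the triangle between Q = 0.75 and Q = 1.5: ½·(1.5 − 0.75)·(18 − 15) = 1.125.

DWL = 1.125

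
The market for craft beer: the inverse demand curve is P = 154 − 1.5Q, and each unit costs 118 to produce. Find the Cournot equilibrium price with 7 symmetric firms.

In a 7-firm Cournot equilibrium, symmetry and the first-order condition give q = (154 − 118)/(12) = 3. So Q = 21 and P = 122.5.

P = 122.5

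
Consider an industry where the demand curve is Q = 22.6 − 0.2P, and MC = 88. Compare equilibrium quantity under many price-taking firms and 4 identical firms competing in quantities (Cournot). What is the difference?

Inverting demand: P = 113 − 5Q.
Competitive firms price at marginal cost: P = 88, giving Q = 5.
With 4 symmetric Cournot firms, each firm's FOC gives 113 − 25q = 88, so q = 1, Q = 4·1 = 4, and P = 93.
Change in equilibrium quantity: 4 − 5 = −1.

Q falls by 1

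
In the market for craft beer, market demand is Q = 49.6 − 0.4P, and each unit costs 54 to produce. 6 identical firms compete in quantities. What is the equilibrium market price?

Inverting demand: P = 124 − 2.5Q.
Cournot with 6 identical firms: the symmetric best-response condition is 124 − 17.5q = 54. Each firm produces q = 4, total output Q = 24, price P = 64.

P = 64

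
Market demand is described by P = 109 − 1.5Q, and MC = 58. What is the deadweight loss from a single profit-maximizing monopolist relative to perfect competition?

DWL = 216.75

Under competition P = MC = 58, so Q = (109 − 58)/1.5 = 34.
The monopolist equates marginal revenue to marginal cost: 109 − 3Q = 58, so Q = 17. From demand, P = 83.5.
DWL is the triangle between Q = 17 and Q = 34: ½·(34 − 17)·(83.5 − 58) = 216.75.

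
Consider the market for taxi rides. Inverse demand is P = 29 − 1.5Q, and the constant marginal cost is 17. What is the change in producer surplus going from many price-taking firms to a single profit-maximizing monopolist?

Producer surplus rises by 24

Competitive firms price at marginal cost: P = 17, giving Q = 8.
PS = (17 − 17)·8 = 0.
The monopolist equates marginal revenue to marginal cost: 29 − 3Q = 17, so Q = 4. From demand, P = 23.
PS = (23 − 17)·4 = 24.
Change in producer surplus: 24 − 0 = 24.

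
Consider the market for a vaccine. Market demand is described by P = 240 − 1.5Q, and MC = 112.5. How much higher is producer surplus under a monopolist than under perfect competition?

Competitive firms price at marginal cost: P = 112.5, giving Q = 85.
PS = (112.5 − 112.5)·85 = 0.
The monopolist equates marginal revenue to marginal cost: 240 − 3Q = 112.5, so Q = 42.5. From demand, P = 176.25.
PS = (176.25 − 112.5)·42.5 = 2709.375.
Change in producer surplus: 2709.375 − 0 = 2709.375.

Producer surplus rises by 2709.375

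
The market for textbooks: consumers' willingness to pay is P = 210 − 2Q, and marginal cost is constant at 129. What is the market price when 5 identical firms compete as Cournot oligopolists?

With 5 symmetric Cournot firms, each firm's FOC gives 210 − 12q = 129, so q = 6.75, Q = 5·6.75 = 33.75, and P = 142.5.

P = 142.5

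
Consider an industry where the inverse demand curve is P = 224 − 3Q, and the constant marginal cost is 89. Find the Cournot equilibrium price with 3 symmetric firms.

P = 122.75

Cournot with 3 identical firms: the symmetric best-response condition is 224 − 12q = 89. Each firm produces q = 11.25, total output Q = 33.75, price P = 122.75.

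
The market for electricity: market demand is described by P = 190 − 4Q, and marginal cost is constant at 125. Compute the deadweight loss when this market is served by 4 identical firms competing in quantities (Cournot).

DWL = 21.125

Under competition P = MC = 125, so Q = (190 − 125)/4 = 16.25.
With 4 symmetric Cournot firms, each firm's FOC gives 190 − 20q = 125, so q = 3.25, Q = 4·3.25 = 13, and P = 138.
DWL is the triangle between Q = 13 and Q = 16.25: ½·(16.25 − 13)·(138 − 125) = 21.125.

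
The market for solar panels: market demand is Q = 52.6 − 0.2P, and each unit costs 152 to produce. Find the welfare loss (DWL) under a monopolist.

DWL = 308.025

Inverting demand: P = 263 − 5Q.
Competitive firms price at marginal cost: P = 152, giving Q = 22.2.
The monopolist equates marginal revenue to marginal cost: 263 − 10Q = 152, so Q = 11.1. From demand, P = 207.5.
DWL is the triangle between Q = 11.1 and Q = 22.2: ½·(22.2 − 11.1)·(207.5 − 152) = 308.025.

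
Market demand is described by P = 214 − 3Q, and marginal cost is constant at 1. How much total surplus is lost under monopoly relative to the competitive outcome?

DWL = 1890.375

Competitive firms price at marginal cost: P = 1, giving Q = 71.
The monopolist equates marginal revenue to marginal cost: 214 − 6Q = 1, so Q = 35.5. From demand, P = 107.5.
DWL is the triangle between Q = 35.5 and Q = 71: ½·(71 − 35.5)·(107.5 − 1) = 1890.375.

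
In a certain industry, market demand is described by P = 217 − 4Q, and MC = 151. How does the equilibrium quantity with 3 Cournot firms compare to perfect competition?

In a 3-firm Cournot equilibrium, symmetry and the first-order condition give q = (217 − 151)/(16) = 4.125. So Q = 12.375 and P = 167.5.
Perfect competition: P = MC = 151, so 217 − 4Q = 151 and Q = 16.5.

Cournot: Q = 12.375; Competition: Q = 16.5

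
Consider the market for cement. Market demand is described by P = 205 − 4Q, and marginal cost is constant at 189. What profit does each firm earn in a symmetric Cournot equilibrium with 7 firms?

π_i = 1

Cournot with 7 identical firms: the symmetric best-response condition is 205 − 32q = 189. Each firm produces q = 0.5, total output Q = 3.5, price P = 191.
Each firm's profit = (191 − 189)·0.5 = 1.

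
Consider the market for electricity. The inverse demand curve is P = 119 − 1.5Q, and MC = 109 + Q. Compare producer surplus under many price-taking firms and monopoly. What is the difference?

Competitive equilibrium sets price equal to marginal cost: 119 − 1.5Q = 109 + Q, so Q = 4 and P = 113.
PS = P·Q − VC(Q) = 113·4 − (109·4 + ½·1·4²) = 8.
A monopolist chooses Q where MR = MC. MR = 119 − 3Q; setting this equal to 109 + Q gives Q = 2.5 and P = 115.25.
PS = P·Q − VC(Q) = 115.25·2.5 − (109·2.5 + ½·1·2.5²) = 12.5.
Change in producer surplus: 12.5 − 8 = 4.5.

Producer surplus rises by 4.5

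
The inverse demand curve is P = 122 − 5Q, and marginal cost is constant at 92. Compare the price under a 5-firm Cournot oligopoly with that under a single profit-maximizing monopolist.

With 5 symmetric Cournot firms, each firm's FOC gives 122 − 30q = 92, so q = 1, Q = 5·1 = 5, and P = 97.
Monopoly sets MR = MC: 122 − 10Q = 92 ⇒ Q = 3, P = 122 − 5·3 = 107.

Cournot: P = 97; Monopoly: P = 107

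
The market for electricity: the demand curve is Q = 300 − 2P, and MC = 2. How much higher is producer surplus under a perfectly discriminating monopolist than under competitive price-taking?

Inverting demand: P = 150 − 0.5Q.
Perfect competition: P = MC = 2, so 150 − 0.5Q = 2 and Q = 296.
PS = (2 − 2)·296 = 0.
Under first-degree price discrimination the firm charges each unit its demand price and produces up to where P = MC, i.e. Q = 296. Consumer surplus is zero; producer surplus equals total surplus.
PS = ½·(150 − 2)·296 = 21904.
Change in producer surplus: 21904 − 0 = 21904.

Producer surplus rises by 21904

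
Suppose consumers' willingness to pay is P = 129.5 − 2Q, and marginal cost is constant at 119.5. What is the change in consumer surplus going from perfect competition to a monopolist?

Under competition P = MC = 119.5, so Q = (129.5 − 119.5)/2 = 5.
CS = ½·(129.5 − 119.5)·5 = 25.
Monopoly sets MR = MC: 129.5 − 4Q = 119.5 ⇒ Q = 2.5, P = 129.5 − 2·2.5 = 124.5.
CS = ½·(129.5 − 124.5)·2.5 = 6.25.
Change in consumer surplus: 6.25 − 25 = −18.75.

CS falls by 18.75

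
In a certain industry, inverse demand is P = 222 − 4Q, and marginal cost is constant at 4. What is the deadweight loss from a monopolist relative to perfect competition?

DWL = 1485.125

Competitive firms price at marginal cost: P = 4, giving Q = 54.5.
A monopolist chooses Q where MR = MC. MR = 222 − 8Q; setting this equal to 4 gives Q = 27.25 and P = 113.
DWL is the triangle between Q = 27.25 and Q = 54.5: ½·(54.5 − 27.25)·(113 − 4) = 1485.125.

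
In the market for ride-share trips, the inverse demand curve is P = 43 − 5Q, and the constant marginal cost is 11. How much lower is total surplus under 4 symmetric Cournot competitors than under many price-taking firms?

Perfect competition: P = MC = 11, so 43 − 5Q = 11 and Q = 6.4.
CS = ½·(43 − 11)·6.4 = 102.4; PS = (11 − 11)·6.4 = 0; TS = 102.4.
With 4 symmetric Cournot firms, each firm's FOC gives 43 − 25q = 11, so q = 1.28, Q = 4·1.28 = 5.12, and P = 17.4.
CS = ½·(43 − 17.4)·5.12 = 65.536; PS = (17.4 − 11)·5.12 = 32.768; TS = 98.304.
Change in total surplus: 98.304 − 102.4 = −4.096.

TS falls by 4.096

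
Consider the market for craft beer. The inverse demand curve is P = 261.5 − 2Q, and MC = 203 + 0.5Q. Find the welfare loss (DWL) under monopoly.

DWL = 135.2

Under competition P = MC: 261.5 − 2Q = 203 + 0.5Q ⇒ Q = 23.4, P = 214.7.
Monopoly sets MR = MC: 261.5 − 4Q = 203 + 0.5Q ⇒ Q = 13, P = 261.5 − 2·13 = 235.5.
CS = ½·(261.5 − 214.7)·23.4 = 547.56; PS = (214.7·23.4 − 203·23.4 − ½·0.5·23.4²) = 136.89; TS = 684.45.
CS = ½·(261.5 − 235.5)·13 = 169; PS = (235.5·13 − 203·13 − ½·0.5·13²) = 380.25; TS = 549.25.
DWL = 684.45 − 549.25 = 135.2.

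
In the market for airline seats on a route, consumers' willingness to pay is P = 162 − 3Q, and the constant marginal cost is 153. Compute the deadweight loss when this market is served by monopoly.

Competitive firms price at marginal cost: P = 153, giving Q = 3.
A monopolist chooses Q where MR = MC. MR = 162 − 6Q; setting this equal to 153 gives Q = 1.5 and P = 157.5.
DWL is the triangle between Q = 1.5 and Q = 3: ½·(3 − 1.5)·(157.5 − 153) = 3.375.

DWL = 3.375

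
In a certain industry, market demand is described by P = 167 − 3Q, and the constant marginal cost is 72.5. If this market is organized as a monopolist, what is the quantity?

Q = 15.75

Monopoly sets MR = MC: 167 − 6Q = 72.5 ⇒ Q = 15.75, P = 167 − 3·15.75 = 119.75.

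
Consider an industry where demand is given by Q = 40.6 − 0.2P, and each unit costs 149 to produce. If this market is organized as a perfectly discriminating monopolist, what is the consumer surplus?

Inverting demand: P = 203 − 5Q.
With perfect price discrimination, output is the efficient level Q = 10.8 (where demand meets MC), but every buyer pays their willingness to pay: CS = 0 and PS = total surplus.
CS = 0.

CS = 0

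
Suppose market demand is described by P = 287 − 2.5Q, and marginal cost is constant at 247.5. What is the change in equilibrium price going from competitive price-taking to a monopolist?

Perfect competition: P = MC = 247.5, so 287 − 2.5Q = 247.5 and Q = 15.8.
Monopoly sets MR = MC: 287 − 5Q = 247.5 ⇒ Q = 7.9, P = 287 − 2.5·7.9 = 267.25.
Change in equilibrium price: 267.25 − 247.5 = 19.75.

P rises by 19.75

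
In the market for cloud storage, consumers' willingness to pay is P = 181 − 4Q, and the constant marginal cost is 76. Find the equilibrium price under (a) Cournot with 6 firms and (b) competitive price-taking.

Cournot: P = 91; Competition: P = 76

With 6 symmetric Cournot firms, each firm's FOC gives 181 − 28q = 76, so q = 3.75, Q = 6·3.75 = 22.5, and P = 91.
Perfect competition: P = MC = 76, so 181 − 4Q = 76 and Q = 26.25.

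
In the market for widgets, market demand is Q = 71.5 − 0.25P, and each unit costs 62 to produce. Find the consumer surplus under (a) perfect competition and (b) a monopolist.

Inverting demand: P = 286 − 4Q.
Competitive firms price at marginal cost: P = 62, giving Q = 56.
CS = ½·(286 − 62)·56 = 6272.
A monopolist chooses Q where MR = MC. MR = 286 − 8Q; setting this equal to 62 gives Q = 28 and P = 174.
CS = ½·(286 − 174)·28 = 1568.

Competition: CS = 6272; Monopoly: CS = 1568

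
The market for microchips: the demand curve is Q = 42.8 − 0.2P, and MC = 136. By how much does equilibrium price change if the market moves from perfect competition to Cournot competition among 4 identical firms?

Equilibrium price rises by 15.6

Inverting demand: P = 214 − 5Q.
Under competition P = MC = 136, so Q = (214 − 136)/5 = 15.6.
In a 4-firm Cournot equilibrium, symmetry and the first-order condition give q = (214 − 136)/(25) = 3.12. So Q = 12.48 and P = 151.6.
Change in equilibrium price: 151.6 − 136 = 15.6.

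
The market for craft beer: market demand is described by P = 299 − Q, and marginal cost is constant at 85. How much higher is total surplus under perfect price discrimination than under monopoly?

A monopolist chooses Q where MR = MC. MR = 299 − 2Q; setting this equal to 85 gives Q = 107 and P = 192.
CS = ½·(299 − 192)·107 = 5724.5; PS = (192 − 85)·107 = 11449; TS = 17173.5.
Under first-degree price discrimination the firm charges each unit its demand price and produces up to where P = MC, i.e. Q = 214. Consumer surplus is zero; producer surplus equals total surplus.
TS = 22898 (equal to competitive TS).
Change in total surplus: 22898 − 17173.5 = 5724.5.

Total surplus rises by 5724.5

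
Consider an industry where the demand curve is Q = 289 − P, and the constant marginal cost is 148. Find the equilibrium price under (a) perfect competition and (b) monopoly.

Inverting demand: P = 289 − Q.
Perfect competition: P = MC = 148, so 289 − Q = 148 and Q = 141.
The monopolist equates marginal revenue to marginal cost: 289 − 2Q = 148, so Q = 70.5. From demand, P = 218.5.

Competition: P = 148; Monopoly: P = 218.5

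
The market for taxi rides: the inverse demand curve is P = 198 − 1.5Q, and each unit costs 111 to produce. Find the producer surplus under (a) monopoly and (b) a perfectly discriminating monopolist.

Monopoly: PS = 1261.5; Perfect PD: PS = 2523

Monopoly sets MR = MC: 198 − 3Q = 111 ⇒ Q = 29, P = 198 − 1.5·29 = 154.5.
PS = (154.5 − 111)·29 = 1261.5.
With perfect price discrimination, output is the efficient level Q = 58 (where demand meets MC), but every buyer pays their willingness to pay: CS = 0 and PS = total surplus.
PS = ½·(198 − 111)·58 = 2523.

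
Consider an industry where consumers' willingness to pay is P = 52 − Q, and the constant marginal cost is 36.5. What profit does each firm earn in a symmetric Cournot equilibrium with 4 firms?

π_i = 9.61

With 4 symmetric Cournot firms, each firm's FOC gives 52 − 5q = 36.5, so q = 3.1, Q = 4·3.1 = 12.4, and P = 39.6.
Each firm's profit = (39.6 − 36.5)·3.1 = 9.61.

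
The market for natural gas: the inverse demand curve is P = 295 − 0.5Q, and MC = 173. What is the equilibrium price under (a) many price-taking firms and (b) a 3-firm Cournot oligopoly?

Competition: P = 173; Cournot: P = 203.5

Perfect competition: P = MC = 173, so 295 − 0.5Q = 173 and Q = 244.
In a 3-firm Cournot equilibrium, symmetry and the first-order condition give q = (295 − 173)/(2) = 61. So Q = 183 and P = 203.5.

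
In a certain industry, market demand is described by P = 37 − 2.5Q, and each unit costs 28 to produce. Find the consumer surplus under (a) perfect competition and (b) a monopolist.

Competitive firms price at marginal cost: P = 28, giving Q = 3.6.
CS = ½·(37 − 28)·3.6 = 16.2.
The monopolist equates marginal revenue to marginal cost: 37 − 5Q = 28, so Q = 1.8. From demand, P = 32.5.
CS = ½·(37 − 32.5)·1.8 = 4.05.

Competition: CS = 16.2; Monopoly: CS = 4.05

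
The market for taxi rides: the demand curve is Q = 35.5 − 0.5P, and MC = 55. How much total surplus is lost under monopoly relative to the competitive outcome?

DWL = 16

Inverting demand: P = 71 − 2Q.
Competitive firms price at marginal cost: P = 55, giving Q = 8.
Monopoly sets MR = MC: 71 − 4Q = 55 ⇒ Q = 4, P = 71 − 2·4 = 63.
DWL is the triangle between Q = 4 and Q = 8: ½·(8 − 4)·(63 − 55) = 16.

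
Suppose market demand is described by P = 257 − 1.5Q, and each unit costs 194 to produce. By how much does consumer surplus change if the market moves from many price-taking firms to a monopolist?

Perfect competition: P = MC = 194, so 257 − 1.5Q = 194 and Q = 42.
CS = ½·(257 − 194)·42 = 1323.
A monopolist chooses Q where MR = MC. MR = 257 − 3Q; setting this equal to 194 gives Q = 21 and P = 225.5.
CS = ½·(257 − 225.5)·21 = 330.75.
Change in consumer surplus: 330.75 − 1323 = −992.25.

CS falls by 992.25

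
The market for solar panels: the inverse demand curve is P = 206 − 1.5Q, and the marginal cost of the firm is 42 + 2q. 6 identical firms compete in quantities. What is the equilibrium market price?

P = 87.92

Cournot with 6 identical firms: the symmetric best-response condition is 206 − 10.5q = 42 + 2q. Each firm produces q = 13.12, total output Q = 78.72, price P = 87.92.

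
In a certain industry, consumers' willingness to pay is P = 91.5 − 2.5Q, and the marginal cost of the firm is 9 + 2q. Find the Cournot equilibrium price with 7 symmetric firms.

In a 7-firm Cournot equilibrium, symmetry and the first-order condition give q = (91.5 − 9)/(22) = 3.75. So Q = 26.25 and P = 25.875.

P = 25.875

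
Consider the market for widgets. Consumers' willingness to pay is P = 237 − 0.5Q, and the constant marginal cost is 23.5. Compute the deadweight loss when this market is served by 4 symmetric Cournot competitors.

Under competition P = MC = 23.5, so Q = (237 − 23.5)/0.5 = 427.
In a 4-firm Cournot equilibrium, symmetry and the first-order condition give q = (237 − 23.5)/(2.5) = 85.4. So Q = 341.6 and P = 66.2.
DWL is the triangle between Q = 341.6 and Q = 427: ½·(427 − 341.6)·(66.2 − 23.5) = 1823.29.

DWL = 1823.29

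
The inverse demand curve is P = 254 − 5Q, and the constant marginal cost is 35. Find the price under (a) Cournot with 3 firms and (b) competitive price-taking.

Cournot with 3 identical firms: the symmetric best-response condition is 254 − 20q = 35. Each firm produces q = 10.95, total output Q = 32.85, price P = 89.75.
Competitive firms price at marginal cost: P = 35, giving Q = 43.8.

Cournot: P = 89.75; Competition: P = 35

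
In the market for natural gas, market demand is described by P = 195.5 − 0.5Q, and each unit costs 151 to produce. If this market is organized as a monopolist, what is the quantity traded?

Q = 44.5

A monopolist chooses Q where MR = MC. MR = 195.5 − Q; setting this equal to 151 gives Q = 44.5 and P = 173.25.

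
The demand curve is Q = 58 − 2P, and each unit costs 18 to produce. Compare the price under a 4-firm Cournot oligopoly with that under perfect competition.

Inverting demand: P = 29 − 0.5Q.
In a 4-firm Cournot equilibrium, symmetry and the first-order condition give q = (29 − 18)/(2.5) = 4.4. So Q = 17.6 and P = 20.2.
Under competition P = MC = 18, so Q = (29 − 18)/0.5 = 22.

Cournot: P = 20.2; Competition: P = 18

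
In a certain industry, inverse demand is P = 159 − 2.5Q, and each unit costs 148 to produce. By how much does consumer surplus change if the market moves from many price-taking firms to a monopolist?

Consumer surplus falls by 18.15

Under competition P = MC = 148, so Q = (159 − 148)/2.5 = 4.4.
CS = ½·(159 − 148)·4.4 = 24.2.
Monopoly sets MR = MC: 159 − 5Q = 148 ⇒ Q = 2.2, P = 159 − 2.5·2.2 = 153.5.
CS = ½·(159 − 153.5)·2.2 = 6.05.
Change in consumer surplus: 6.05 − 24.2 = −18.15.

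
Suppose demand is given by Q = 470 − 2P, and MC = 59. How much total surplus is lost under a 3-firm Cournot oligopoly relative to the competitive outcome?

DWL = 1936

Inverting demand: P = 235 − 0.5Q.
Under competition P = MC = 59, so Q = (235 − 59)/0.5 = 352.
With 3 symmetric Cournot firms, each firm's FOC gives 235 − 2q = 59, so q = 88, Q = 3·88 = 264, and P = 103.
DWL is the triangle between Q = 264 and Q = 352: ½·(352 − 264)·(103 − 59) = 1936.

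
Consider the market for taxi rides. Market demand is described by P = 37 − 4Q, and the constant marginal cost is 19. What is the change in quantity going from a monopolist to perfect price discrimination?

Quantity rises by 2.25

Monopoly sets MR = MC: 37 − 8Q = 19 ⇒ Q = 2.25, P = 37 − 4·2.25 = 28.
With perfect price discrimination, output is the efficient level Q = 4.5 (where demand meets MC), but every buyer pays their willingness to pay: CS = 0 and PS = total surplus.
Change in quantity: 4.5 − 2.25 = 2.25.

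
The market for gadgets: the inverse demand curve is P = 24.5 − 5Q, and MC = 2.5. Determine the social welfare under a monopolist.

TS = 36.3

The monopolist equates marginal revenue to marginal cost: 24.5 − 10Q = 2.5, so Q = 2.2. From demand, P = 13.5.
CS = ½·(24.5 − 13.5)·2.2 = 12.1; PS = (13.5 − 2.5)·2.2 = 24.2; TS = 36.3.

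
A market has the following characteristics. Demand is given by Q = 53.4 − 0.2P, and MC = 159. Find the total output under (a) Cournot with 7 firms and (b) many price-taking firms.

Cournot: Q = 18.9; Competition: Q = 21.6

Inverting demand: P = 267 − 5Q.
Cournot with 7 identical firms: the symmetric best-response condition is 267 − 40q = 159. Each firm produces q = 2.7, total output Q = 18.9, price P = 172.5.
Under competition P = MC = 159, so Q = (267 − 159)/5 = 21.6.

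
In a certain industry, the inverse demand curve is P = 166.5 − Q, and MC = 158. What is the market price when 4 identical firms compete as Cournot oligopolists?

P = 159.7

In a 4-firm Cournot equilibrium, symmetry and the first-order condition give q = (166.5 − 158)/(5) = 1.7. So Q = 6.8 and P = 159.7.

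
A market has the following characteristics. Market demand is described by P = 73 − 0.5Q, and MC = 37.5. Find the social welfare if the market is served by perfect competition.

Under competition P = MC = 37.5, so Q = (73 − 37.5)/0.5 = 71.
CS = ½·(73 − 37.5)·71 = 1260.25; PS = (37.5 − 37.5)·71 = 0; TS = 1260.25.

TS = 1260.25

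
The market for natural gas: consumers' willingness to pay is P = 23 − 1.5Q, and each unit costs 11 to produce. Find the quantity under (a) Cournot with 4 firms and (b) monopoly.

In a 4-firm Cournot equilibrium, symmetry and the first-order condition give q = (23 − 11)/(7.5) = 1.6. So Q = 6.4 and P = 13.4.
Monopoly sets MR = MC: 23 − 3Q = 11 ⇒ Q = 4, P = 23 − 1.5·4 = 17.

Cournot: Q = 6.4; Monopoly: Q = 4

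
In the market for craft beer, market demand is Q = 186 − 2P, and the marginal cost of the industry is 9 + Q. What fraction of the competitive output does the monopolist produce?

Inverting demand: P = 93 − 0.5Q.
Monopoly sets MR = MC: 93 − Q = 9 + Q ⇒ Q = 42, P = 93 − 0.5·42 = 72.
Competitive equilibrium sets price equal to marginal cost: 93 − 0.5Q = 9 + Q, so Q = 56 and P = 65.
Ratio Q_m/Q_c = 42/56 = 0.75.

Q_m/Q_c = 0.75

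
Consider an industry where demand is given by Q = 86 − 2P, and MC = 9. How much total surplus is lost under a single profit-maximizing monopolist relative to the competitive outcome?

DWL = 289

Inverting demand: P = 43 − 0.5Q.
Perfect competition: P = MC = 9, so 43 − 0.5Q = 9 and Q = 68.
The monopolist equates marginal revenue to marginal cost: 43 − Q = 9, so Q = 34. From demand, P = 26.
DWL is the triangle between Q = 34 and Q = 68: ½·(68 − 34)·(26 − 9) = 289.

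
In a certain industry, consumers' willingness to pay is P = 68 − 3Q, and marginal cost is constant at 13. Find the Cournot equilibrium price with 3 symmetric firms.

With 3 symmetric Cournot firms, each firm's FOC gives 68 − 12q = 13, so q = 55/12, Q = 3·55/12 = 13.75, and P = 26.75.

P = 26.75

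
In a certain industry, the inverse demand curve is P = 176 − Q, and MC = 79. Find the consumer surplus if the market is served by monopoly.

CS = 1176.125

Monopoly sets MR = MC: 176 − 2Q = 79 ⇒ Q = 48.5, P = 176 − 48.5 = 127.5.
CS = ½·(176 − 127.5)·48.5 = 1176.125.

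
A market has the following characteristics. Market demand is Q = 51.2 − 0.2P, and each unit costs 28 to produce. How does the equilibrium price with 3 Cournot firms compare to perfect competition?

Cournot: P = 85; Competition: P = 28

Inverting demand: P = 256 − 5Q.
With 3 symmetric Cournot firms, each firm's FOC gives 256 − 20q = 28, so q = 11.4, Q = 3·11.4 = 34.2, and P = 85.
Perfect competition: P = MC = 28, so 256 − 5Q = 28 and Q = 45.6.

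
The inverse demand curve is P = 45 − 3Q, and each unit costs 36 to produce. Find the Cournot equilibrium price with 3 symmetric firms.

In a 3-firm Cournot equilibrium, symmetry and the first-order condition give q = (45 − 36)/(12) = 0.75. So Q = 2.25 and P = 38.25.

P = 38.25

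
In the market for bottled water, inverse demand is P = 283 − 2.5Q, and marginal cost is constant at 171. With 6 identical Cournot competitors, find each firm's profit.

Cournot with 6 identical firms: the symmetric best-response condition is 283 − 17.5q = 171. Each firm produces q = 6.4, total output Q = 38.4, price P = 187.
Each firm's profit = (187 − 171)·6.4 = 102.4.

π_i = 102.4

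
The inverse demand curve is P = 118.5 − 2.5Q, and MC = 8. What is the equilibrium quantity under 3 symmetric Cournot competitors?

Q = 33.15

Cournot with 3 identical firms: the symmetric best-response condition is 118.5 − 10q = 8. Each firm produces q = 11.05, total output Q = 33.15, price P = 35.625.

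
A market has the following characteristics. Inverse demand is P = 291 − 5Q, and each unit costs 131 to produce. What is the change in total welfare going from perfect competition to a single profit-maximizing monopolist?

Total welfare falls by 640

Under competition P = MC = 131, so Q = (291 − 131)/5 = 32.
CS = ½·(291 − 131)·32 = 2560; PS = (131 − 131)·32 = 0; TS = 2560.
Monopoly sets MR = MC: 291 − 10Q = 131 ⇒ Q = 16, P = 291 − 5·16 = 211.
CS = ½·(291 − 211)·16 = 640; PS = (211 − 131)·16 = 1280; TS = 1920.
Change in total welfare: 1920 − 2560 = −640.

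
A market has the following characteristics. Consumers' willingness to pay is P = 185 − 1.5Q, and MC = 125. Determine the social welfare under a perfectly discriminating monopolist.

Under first-degree price discrimination the firm charges each unit its demand price and produces up to where P = MC, i.e. Q = 40. Consumer surplus is zero; producer surplus equals total surplus.
TS = 1200 (equal to competitive TS).

TS = 1200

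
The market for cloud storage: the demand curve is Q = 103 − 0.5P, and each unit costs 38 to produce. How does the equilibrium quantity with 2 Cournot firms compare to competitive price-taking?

Inverting demand: P = 206 − 2Q.
With 2 symmetric Cournot firms, each firm's FOC gives 206 − 6q = 38, so q = 28, Q = 2·28 = 56, and P = 94.
Under competition P = MC = 38, so Q = (206 − 38)/2 = 84.

Cournot: Q = 56; Competition: Q = 84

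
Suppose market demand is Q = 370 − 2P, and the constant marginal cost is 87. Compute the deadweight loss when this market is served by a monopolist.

DWL = 2401

Inverting demand: P = 185 − 0.5Q.
Perfect competition: P = MC = 87, so 185 − 0.5Q = 87 and Q = 196.
The monopolist equates marginal revenue to marginal cost: 185 − Q = 87, so Q = 98. From demand, P = 136.
DWL is the triangle between Q = 98 and Q = 196: ½·(196 − 98)·(136 − 87) = 2401.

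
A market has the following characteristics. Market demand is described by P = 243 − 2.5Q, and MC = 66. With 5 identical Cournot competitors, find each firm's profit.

π_i = 348.1

Cournot with 5 identical firms: the symmetric best-response condition is 243 − 15q = 66. Each firm produces q = 11.8, total output Q = 59, price P = 95.5.
Each firm's profit = (95.5 − 66)·11.8 = 348.1.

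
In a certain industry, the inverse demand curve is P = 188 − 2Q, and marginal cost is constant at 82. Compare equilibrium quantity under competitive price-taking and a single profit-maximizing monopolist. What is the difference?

Perfect competition: P = MC = 82, so 188 − 2Q = 82 and Q = 53.
Monopoly sets MR = MC: 188 − 4Q = 82 ⇒ Q = 26.5, P = 188 − 2·26.5 = 135.
Change in equilibrium quantity: 26.5 − 53 = −26.5.

Equilibrium quantity falls by 26.5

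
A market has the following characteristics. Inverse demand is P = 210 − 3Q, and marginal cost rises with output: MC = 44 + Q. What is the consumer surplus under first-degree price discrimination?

CS = 0

A perfectly discriminating monopolist sells every unit with P(Q) ≥ MC(Q), so output equals the competitive quantity Q = 41.5. Each buyer pays their reservation price, so CS = 0 and the firm captures all surplus.
CS = 0.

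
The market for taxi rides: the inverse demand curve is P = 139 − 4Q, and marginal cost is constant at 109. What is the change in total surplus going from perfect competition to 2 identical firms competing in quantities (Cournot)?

Perfect competition: P = MC = 109, so 139 − 4Q = 109 and Q = 7.5.
CS = ½·(139 − 109)·7.5 = 112.5; PS = (109 − 109)·7.5 = 0; TS = 112.5.
Cournot with 2 identical firms: the symmetric best-response condition is 139 − 12q = 109. Each firm produces q = 2.5, total output Q = 5, price P = 119.
CS = ½·(139 − 119)·5 = 50; PS = (119 − 109)·5 = 50; TS = 100.
Change in total surplus: 100 − 112.5 = −12.5.

TS falls by 12.5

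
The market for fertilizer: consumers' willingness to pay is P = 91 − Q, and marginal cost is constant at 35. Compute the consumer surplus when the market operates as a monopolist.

A monopolist chooses Q where MR = MC. MR = 91 − 2Q; setting this equal to 35 gives Q = 28 and P = 63.
CS = ½·(91 − 63)·28 = 392.

CS = 392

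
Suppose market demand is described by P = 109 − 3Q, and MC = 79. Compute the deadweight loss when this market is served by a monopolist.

DWL = 37.5

Perfect competition: P = MC = 79, so 109 − 3Q = 79 and Q = 10.
A monopolist chooses Q where MR = MC. MR = 109 − 6Q; setting this equal to 79 gives Q = 5 and P = 94.
DWL is the triangle between Q = 5 and Q = 10: ½·(10 − 5)·(94 − 79) = 37.5.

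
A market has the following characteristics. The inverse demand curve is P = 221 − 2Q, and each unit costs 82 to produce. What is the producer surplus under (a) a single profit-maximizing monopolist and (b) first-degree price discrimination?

Monopoly sets MR = MC: 221 − 4Q = 82 ⇒ Q = 34.75, P = 221 − 2·34.75 = 151.5.
PS = (151.5 − 82)·34.75 = 2415.125.
A perfectly discriminating monopolist sells every unit with P(Q) ≥ MC(Q), so output equals the competitive quantity Q = 69.5. Each buyer pays their reservation price, so CS = 0 and the firm captures all surplus.
PS = ½·(221 − 82)·69.5 = 4830.25.

Monopoly: PS = 2415.125; Perfect PD: PS = 4830.25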